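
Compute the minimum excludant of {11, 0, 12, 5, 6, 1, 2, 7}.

The values 0, 1, 2 are all present; 3 is the first non-negative integer missing from the set.

3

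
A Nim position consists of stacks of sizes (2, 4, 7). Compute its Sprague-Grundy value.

Compute the nim-sum pairwise:
2 ⊕ 4 = 6
6 ⊕ 7 = 1

1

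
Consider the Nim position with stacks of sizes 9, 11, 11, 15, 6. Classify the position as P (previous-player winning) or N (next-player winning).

In binary:
  1001  (9)
  1011  (11)
  1011  (11)
  1111  (15)
  0110  (6)
  ----
  0000  (0)
The nim-sum is 0, so this is a P-position: the player to move is in a losing position under optimal play.

P-position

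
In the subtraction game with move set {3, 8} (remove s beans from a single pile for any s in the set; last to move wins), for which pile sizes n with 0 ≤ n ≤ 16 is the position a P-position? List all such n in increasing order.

Compute g(0), g(1), … for moves {3, 8}:
k:     0  1  2  3  4  5  6  7  8  9 10 11 12 13 14 15 16
g(k):  0  0  0  1  1  1  0  0  2  1  1  0  0  0  1  1  1
The P-positions (g = 0) in 0..16 are 0, 1, 2, 6, 7, 11, 12, 13.

0, 1, 2, 6, 7, 11, 12, 13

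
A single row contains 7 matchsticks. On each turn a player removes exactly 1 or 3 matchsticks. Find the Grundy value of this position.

Build the Grundy sequence with g(k) = mex{g(k−s) : s ∈ {1, 3}, s ≤ k}:
g(0) = mex{} = 0
g(1) = mex{0} = 1
g(2) = mex{1} = 0
g(3) = mex{0} = 1
g(4) = mex{1} = 0
g(5) = mex{0} = 1
g(6) = mex{1} = 0
g(7) = mex{0} = 1
So g(7) = 1.

1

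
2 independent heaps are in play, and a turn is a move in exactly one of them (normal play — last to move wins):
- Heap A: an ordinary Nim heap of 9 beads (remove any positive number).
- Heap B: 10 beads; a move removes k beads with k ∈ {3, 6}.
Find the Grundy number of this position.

Heap A is a plain Nim heap of size 9, so its Grundy value is 9.
For heap B, compute g(0), g(1), … with moves {3, 6}:
k:     0  1  2  3  4  5  6  7  8  9 10
g(k):  0  0  0  1  1  1  2  2  2  0  0
So g(10) = 0.
By the Sprague-Grundy theorem, the Grundy value of a sum of independent games is the XOR of the component values.
Combined value = 9 ⊕ 0 = 9.

9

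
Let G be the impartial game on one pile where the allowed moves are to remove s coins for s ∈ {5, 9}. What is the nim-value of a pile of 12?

Compute g(0), g(1), … for moves {5, 9}:
k:     0  1  2  3  4  5  6  7  8  9 10 11 12
g(k):  0  0  0  0  0  1  1  1  1  1  2  2  2
So g(12) = 2.

2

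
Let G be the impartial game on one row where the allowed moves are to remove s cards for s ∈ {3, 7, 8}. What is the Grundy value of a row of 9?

Build the Grundy sequence with g(k) = mex{g(k−s) : s ∈ {3, 7, 8}, s ≤ k}:
g(0) = mex{} = 0
g(1) = mex{} = 0
g(2) = mex{} = 0
g(3) = mex{0} = 1
g(4) = mex{0} = 1
g(5) = mex{0} = 1
g(6) = mex{1} = 0
g(7) = mex{0,1} = 2
g(8) = mex{0,1} = 2
g(9) = mex{0} = 1
So g(9) = 1.

1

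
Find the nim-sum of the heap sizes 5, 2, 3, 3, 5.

2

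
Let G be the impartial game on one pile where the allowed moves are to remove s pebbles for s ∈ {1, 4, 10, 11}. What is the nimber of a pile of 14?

0

Grundy values for subtraction set {1, 4, 10, 11}:
g(0) = mex{} = 0
g(1) = mex{0} = 1
g(2) = mex{1} = 0
g(3) = mex{0} = 1
g(4) = mex{0,1} = 2
g(5) = mex{1,2} = 0
g(6) = mex{0} = 1
g(7) = mex{1} = 0
g(8) = mex{0,2} = 1
g(9) = mex{0,1} = 2
g(10) = mex{0,1,2} = 3
g(11) = mex{0,1,3} = 2
g(12) = mex{0,1,2} = 3
g(13) = mex{0,1,2,3} = 4
g(14) = mex{1,2,3,4} = 0
So g(14) = 0.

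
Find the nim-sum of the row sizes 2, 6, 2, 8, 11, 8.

Compute the nim-sum pairwise:
2 ⊕ 6 = 4
4 ⊕ 2 = 6
6 ⊕ 8 = 14
14 ⊕ 11 = 5
5 ⊕ 8 = 13

13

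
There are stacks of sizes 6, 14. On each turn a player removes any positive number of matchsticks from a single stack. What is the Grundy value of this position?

Write each in binary and XOR column by column:
  0110  (6)
  1110  (14)
  ----
  1000  (8)

8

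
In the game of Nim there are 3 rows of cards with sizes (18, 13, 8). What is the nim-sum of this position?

23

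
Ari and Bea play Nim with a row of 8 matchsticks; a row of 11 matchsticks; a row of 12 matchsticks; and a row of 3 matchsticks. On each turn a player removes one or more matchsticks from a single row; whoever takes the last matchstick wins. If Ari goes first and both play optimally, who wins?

Ari wins

Nim-sum: 8 ^ 11 ^ 12 ^ 3 = 12.
The nim-sum is 12 ≠ 0, so this is an N-position: the player to move can win; Ari has a winning move.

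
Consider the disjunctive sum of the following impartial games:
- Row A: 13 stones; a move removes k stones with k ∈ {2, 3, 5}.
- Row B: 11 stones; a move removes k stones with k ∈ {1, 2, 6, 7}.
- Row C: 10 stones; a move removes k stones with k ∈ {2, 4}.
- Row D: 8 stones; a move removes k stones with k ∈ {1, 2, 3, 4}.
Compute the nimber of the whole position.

2

For row A, compute g(0), g(1), … with moves {2, 3, 5}:
k:     0  1  2  3  4  5  6  7  8  9 10 11 12 13
g(k):  0  0  1  1  2  2  3  0  0  1  1  2  2  3
So g(13) = 3.
Build the Grundy sequence for row B with g(k) = mex{g(k−s) : s ∈ {1, 2, 6, 7}, s ≤ k}:
k:     0  1  2  3  4  5  6  7  8  9 10 11
g(k):  0  1  2  0  1  2  3  4  0  1  2  0
So g(11) = 0.
Grundy values for row C (subtraction set {2, 4}):
g(0) = mex{} = 0
g(1) = mex{} = 0
g(2) = mex{0} = 1
g(3) = mex{0} = 1
g(4) = mex{0,1} = 2
g(5) = mex{0,1} = 2
g(6) = mex{1,2} = 0
g(7) = mex{1,2} = 0
g(8) = mex{0,2} = 1
g(9) = mex{0,2} = 1
g(10) = mex{0,1} = 2
So g(10) = 2.
For row D, compute g(0), g(1), … with moves {1, 2, 3, 4}:
k:     0  1  2  3  4  5  6  7  8
g(k):  0  1  2  3  4  0  1  2  3
So g(8) = 3.
The value of a disjunctive sum is the nim-sum of the parts.
Combined value = 3 ⊕ 0 ⊕ 2 ⊕ 3 = 2.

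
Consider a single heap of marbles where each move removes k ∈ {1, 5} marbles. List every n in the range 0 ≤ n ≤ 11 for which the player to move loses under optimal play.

0, 2, 4, 6, 8, 10

Build the Grundy sequence with g(k) = mex{g(k−s) : s ∈ {1, 5}, s ≤ k}:
k:     0  1  2  3  4  5  6  7  8  9 10 11
g(k):  0  1  0  1  0  1  0  1  0  1  0  1
The P-positions (g = 0) in 0..11 are 0, 2, 4, 6, 8, 10.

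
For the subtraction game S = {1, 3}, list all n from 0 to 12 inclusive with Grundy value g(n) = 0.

0, 2, 4, 6, 8, 10, 12

Build the Grundy sequence with g(k) = mex{g(k−s) : s ∈ {1, 3}, s ≤ k}:
k:     0  1  2  3  4  5  6  7  8  9 10 11 12
g(k):  0  1  0  1  0  1  0  1  0  1  0  1  0
The P-positions (g = 0) in 0..12 are 0, 2, 4, 6, 8, 10, 12.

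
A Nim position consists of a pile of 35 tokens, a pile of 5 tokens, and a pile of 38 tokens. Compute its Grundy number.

Compute the nim-sum pairwise:
35 ^ 5 = 38
38 ^ 38 = 0

0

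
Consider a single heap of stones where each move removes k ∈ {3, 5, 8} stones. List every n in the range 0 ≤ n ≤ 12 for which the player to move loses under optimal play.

0, 1, 2, 11, 12

Compute g(0), g(1), … for moves {3, 5, 8}:
k:     0  1  2  3  4  5  6  7  8  9 10 11 12
g(k):  0  0  0  1  1  1  2  2  2  3  3  0  0
The P-positions (g = 0) in 0..12 are 0, 1, 2, 11, 12.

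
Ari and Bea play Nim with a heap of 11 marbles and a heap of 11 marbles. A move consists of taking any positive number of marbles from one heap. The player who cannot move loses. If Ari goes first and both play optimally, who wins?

Bea wins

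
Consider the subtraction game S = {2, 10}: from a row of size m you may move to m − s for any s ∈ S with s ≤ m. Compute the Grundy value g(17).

0

Compute g(0), g(1), … for moves {2, 10}:
k:     0  1  2  3  4  5  6  7  8  9 10 11 12 13 14 15 16 17
g(k):  0  0  1  1  0  0  1  1  0  0  1  1  0  0  1  1  0  0
So g(17) = 0.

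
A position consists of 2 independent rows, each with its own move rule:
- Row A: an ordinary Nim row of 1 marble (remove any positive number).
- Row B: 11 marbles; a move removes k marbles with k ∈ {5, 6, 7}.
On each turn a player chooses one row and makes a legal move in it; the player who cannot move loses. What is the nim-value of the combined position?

3

Row A is a plain Nim row of size 1, so its Grundy value is 1.
For row B, compute g(0), g(1), … with moves {5, 6, 7}:
g(0) = mex{} = 0
g(1) = mex{} = 0
g(2) = mex{} = 0
g(3) = mex{} = 0
g(4) = mex{} = 0
g(5) = mex{0} = 1
g(6) = mex{0} = 1
g(7) = mex{0} = 1
g(8) = mex{0} = 1
g(9) = mex{0} = 1
g(10) = mex{0,1} = 2
g(11) = mex{0,1} = 2
So g(11) = 2.
By the Sprague-Grundy theorem, the Grundy value of a sum of independent games is the XOR of the component values.
Combined value = 1 XOR 2 = 3.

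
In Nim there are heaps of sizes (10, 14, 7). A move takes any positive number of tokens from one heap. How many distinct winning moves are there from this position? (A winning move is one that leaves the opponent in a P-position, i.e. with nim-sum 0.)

Compute the nim-sum pairwise:
10 ⊕ 14 = 4
4 ⊕ 7 = 3
The overall nim-sum is X = 3. A heap of size p has a winning move iff p XOR X < p (reduce it to p XOR X).
  10: 10 XOR 3 = 9 < 10 — winning move (to 9).
  14: 14 XOR 3 = 13 < 14 — winning move (to 13).
  7: 7 XOR 3 = 4 < 7 — winning move (to 4).
That gives 3 winning moves.

3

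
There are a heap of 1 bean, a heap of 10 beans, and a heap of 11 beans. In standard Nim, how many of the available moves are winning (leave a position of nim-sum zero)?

0

In binary:
  0001  (1)
  1010  (10)
  1011  (11)
  ----
  0000  (0)
The nim-sum is already 0, so every move leaves a nonzero nim-sum — there are no winning moves.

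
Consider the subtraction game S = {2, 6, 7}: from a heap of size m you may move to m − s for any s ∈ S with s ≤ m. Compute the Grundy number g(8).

2

Compute g(0), g(1), … for moves {2, 6, 7}:
g(0) = mex{} = 0
g(1) = mex{} = 0
g(2) = mex{0} = 1
g(3) = mex{0} = 1
g(4) = mex{1} = 0
g(5) = mex{1} = 0
g(6) = mex{0} = 1
g(7) = mex{0} = 1
g(8) = mex{0,1} = 2
So g(8) = 2.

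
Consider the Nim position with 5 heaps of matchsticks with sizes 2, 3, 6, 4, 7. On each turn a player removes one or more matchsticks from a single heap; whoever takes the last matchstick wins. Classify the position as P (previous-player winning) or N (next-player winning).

Compute the nim-sum pairwise:
2 ⊕ 3 = 1
1 ⊕ 6 = 7
7 ⊕ 4 = 3
3 ⊕ 7 = 4
The nim-sum is 4 ≠ 0, so this is an N-position: the player to move can win.

N-position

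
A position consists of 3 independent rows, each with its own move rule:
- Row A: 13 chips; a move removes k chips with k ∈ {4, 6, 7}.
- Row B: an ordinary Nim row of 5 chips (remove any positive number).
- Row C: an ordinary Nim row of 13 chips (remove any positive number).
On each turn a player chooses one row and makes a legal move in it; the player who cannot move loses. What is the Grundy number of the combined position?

For row A, compute g(0), g(1), … with moves {4, 6, 7}:
g(0) = mex{} = 0
g(1) = mex{} = 0
g(2) = mex{} = 0
g(3) = mex{} = 0
g(4) = mex{0} = 1
g(5) = mex{0} = 1
g(6) = mex{0} = 1
g(7) = mex{0} = 1
g(8) = mex{0,1} = 2
g(9) = mex{0,1} = 2
g(10) = mex{0,1} = 2
g(11) = mex{1} = 0
g(12) = mex{1,2} = 0
g(13) = mex{1,2} = 0
So g(13) = 0.
Row B is a plain Nim row of size 5, so its Grundy value is 5.
Row C is a plain Nim row of size 13, so its Grundy value is 13.
By the Sprague-Grundy theorem, the Grundy value of a sum of independent games is the XOR of the component values.
Combined value = 0 XOR 5 XOR 13 = 8.

8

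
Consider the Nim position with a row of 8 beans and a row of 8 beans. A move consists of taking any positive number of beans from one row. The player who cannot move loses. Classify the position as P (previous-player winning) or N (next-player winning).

Bitwise XOR of the heap sizes:
  1000  (8)
  1000  (8)
  ----
  0000  (0)
The nim-sum is 0, so this is a P-position: the player to move is in a losing position under optimal play.

P-position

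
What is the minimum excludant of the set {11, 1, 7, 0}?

2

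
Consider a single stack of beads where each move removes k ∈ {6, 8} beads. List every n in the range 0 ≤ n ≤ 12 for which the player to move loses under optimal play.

0, 1, 2, 3, 4, 5

Grundy values for subtraction set {6, 8}:
k:     0  1  2  3  4  5  6  7  8  9 10 11 12
g(k):  0  0  0  0  0  0  1  1  1  1  1  1  2
The P-positions (g = 0) in 0..12 are 0, 1, 2, 3, 4, 5.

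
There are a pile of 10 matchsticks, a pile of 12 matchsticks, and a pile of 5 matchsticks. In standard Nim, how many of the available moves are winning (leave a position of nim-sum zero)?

1

Nim-sum: 10 ^ 12 ^ 5 = 3.
The overall nim-sum is X = 3. A pile of size p has a winning move iff p XOR X < p (reduce it to p XOR X).
  10: 10 XOR 3 = 9 < 10 — winning move (to 9).
  12: 12 XOR 3 = 15 ≥ 12 — no move.
  5: 5 XOR 3 = 6 ≥ 5 — no move.
That gives 1 winning move.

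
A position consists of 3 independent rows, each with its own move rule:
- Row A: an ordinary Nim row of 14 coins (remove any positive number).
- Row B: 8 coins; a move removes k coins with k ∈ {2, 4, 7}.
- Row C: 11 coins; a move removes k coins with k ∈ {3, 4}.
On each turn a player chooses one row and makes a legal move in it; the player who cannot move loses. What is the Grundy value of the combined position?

Row A is a plain Nim row of size 14, so its Grundy value is 14.
Grundy values for row B (subtraction set {2, 4, 7}):
g(0) = mex{} = 0
g(1) = mex{} = 0
g(2) = mex{0} = 1
g(3) = mex{0} = 1
g(4) = mex{0,1} = 2
g(5) = mex{0,1} = 2
g(6) = mex{1,2} = 0
g(7) = mex{0,1,2} = 3
g(8) = mex{0,2} = 1
So g(8) = 1.
Grundy values for row C (subtraction set {3, 4}):
k:     0  1  2  3  4  5  6  7  8  9 10 11
g(k):  0  0  0  1  1  1  2  0  0  0  1  1
So g(11) = 1.
By the Sprague-Grundy theorem, the Grundy value of a sum of independent games is the XOR of the component values.
Combined value = 14 XOR 1 XOR 1 = 14.

14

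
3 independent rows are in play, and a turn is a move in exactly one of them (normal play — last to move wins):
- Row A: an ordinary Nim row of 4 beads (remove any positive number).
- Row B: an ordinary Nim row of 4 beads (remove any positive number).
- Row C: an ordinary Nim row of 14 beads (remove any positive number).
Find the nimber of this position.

Row A is a plain Nim row of size 4, so its Grundy value is 4.
Row B is a plain Nim row of size 4, so its Grundy value is 4.
Row C is a plain Nim row of size 14, so its Grundy value is 14.
The value of a disjunctive sum is the nim-sum of the parts.
Combined value = 4 ⊕ 4 ⊕ 14 = 14.

14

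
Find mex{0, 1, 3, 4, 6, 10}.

The values 0, 1 are all present; 2 is the first non-negative integer missing from the set.

2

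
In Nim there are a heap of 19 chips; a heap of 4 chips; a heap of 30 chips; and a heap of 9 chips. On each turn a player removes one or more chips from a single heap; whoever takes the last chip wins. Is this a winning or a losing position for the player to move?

Losing position

Write each in binary and XOR column by column:
  10011  (19)
  00100  (4)
  11110  (30)
  01001  (9)
  -----
  00000  (0)
The nim-sum is 0, so this is a P-position: the player to move is in a losing position under optimal play.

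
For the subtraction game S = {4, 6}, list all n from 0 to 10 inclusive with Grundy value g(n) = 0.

0, 1, 2, 3, 10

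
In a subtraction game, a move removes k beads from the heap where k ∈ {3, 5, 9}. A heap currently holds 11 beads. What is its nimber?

Compute g(0), g(1), … for moves {3, 5, 9}:
k:     0  1  2  3  4  5  6  7  8  9 10 11
g(k):  0  0  0  1  1  1  2  2  0  3  3  1
So g(11) = 1.

1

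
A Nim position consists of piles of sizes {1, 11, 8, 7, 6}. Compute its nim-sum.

Write each in binary and XOR column by column:
  0001  (1)
  1011  (11)
  1000  (8)
  0111  (7)
  0110  (6)
  ----
  0011  (3)

3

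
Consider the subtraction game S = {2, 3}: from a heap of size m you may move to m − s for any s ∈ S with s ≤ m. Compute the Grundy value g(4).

Grundy values for subtraction set {2, 3}:
k:     0  1  2  3  4
g(k):  0  0  1  1  2
So g(4) = 2.

2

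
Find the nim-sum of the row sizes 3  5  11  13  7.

7

Nim-sum: 3 ⊕ 5 ⊕ 11 ⊕ 13 ⊕ 7 = 7.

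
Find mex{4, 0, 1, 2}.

3

The values 0, 1, 2 are all present; 3 is the first non-negative integer missing from the set.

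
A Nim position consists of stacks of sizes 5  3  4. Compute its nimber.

2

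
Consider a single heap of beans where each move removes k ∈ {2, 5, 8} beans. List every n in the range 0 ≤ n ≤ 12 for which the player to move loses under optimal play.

Grundy values for subtraction set {2, 5, 8}:
k:     0  1  2  3  4  5  6  7  8  9 10 11 12
g(k):  0  0  1  1  0  2  1  0  2  1  0  0  1
The P-positions (g = 0) in 0..12 are 0, 1, 4, 7, 10, 11.

0, 1, 4, 7, 10, 11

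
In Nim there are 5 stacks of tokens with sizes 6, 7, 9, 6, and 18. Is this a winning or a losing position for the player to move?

Winning position

Nim-sum: 6 XOR 7 XOR 9 XOR 6 XOR 18 = 28.
The nim-sum is 28 ≠ 0, so this is an N-position: the player to move can win.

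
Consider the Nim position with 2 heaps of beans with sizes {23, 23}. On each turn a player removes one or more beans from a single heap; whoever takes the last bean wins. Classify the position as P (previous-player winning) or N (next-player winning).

Compute the nim-sum pairwise:
23 ^ 23 = 0
The nim-sum is 0, so this is a P-position: the player to move is in a losing position under optimal play.

P-position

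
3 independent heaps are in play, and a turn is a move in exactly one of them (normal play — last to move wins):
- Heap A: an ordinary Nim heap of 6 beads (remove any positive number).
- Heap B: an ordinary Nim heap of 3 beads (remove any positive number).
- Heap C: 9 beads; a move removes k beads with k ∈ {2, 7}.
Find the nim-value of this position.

5

Heap A is a plain Nim heap of size 6, so its Grundy value is 6.
Heap B is a plain Nim heap of size 3, so its Grundy value is 3.
Grundy values for heap C (subtraction set {2, 7}):
k:     0  1  2  3  4  5  6  7  8  9
g(k):  0  0  1  1  0  0  1  1  2  0
So g(9) = 0.
The value of a disjunctive sum is the nim-sum of the parts.
Combined value = 6 XOR 3 XOR 0 = 5.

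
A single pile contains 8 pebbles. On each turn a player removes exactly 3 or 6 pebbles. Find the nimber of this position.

2

Build the Grundy sequence with g(k) = mex{g(k−s) : s ∈ {3, 6}, s ≤ k}:
g(0) = mex{} = 0
g(1) = mex{} = 0
g(2) = mex{} = 0
g(3) = mex{0} = 1
g(4) = mex{0} = 1
g(5) = mex{0} = 1
g(6) = mex{0,1} = 2
g(7) = mex{0,1} = 2
g(8) = mex{0,1} = 2
So g(8) = 2.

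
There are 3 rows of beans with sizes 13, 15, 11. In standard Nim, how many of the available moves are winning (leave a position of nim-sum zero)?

Nim-sum: 13 ^ 15 ^ 11 = 9.
The overall nim-sum is X = 9. A row of size p has a winning move iff p XOR X < p (reduce it to p XOR X).
  13: 13 XOR 9 = 4 < 13 — winning move (to 4).
  15: 15 XOR 9 = 6 < 15 — winning move (to 6).
  11: 11 XOR 9 = 2 < 11 — winning move (to 2).
That gives 3 winning moves.

3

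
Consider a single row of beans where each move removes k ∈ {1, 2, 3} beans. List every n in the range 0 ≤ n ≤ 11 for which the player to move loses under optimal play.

Build the Grundy sequence with g(k) = mex{g(k−s) : s ∈ {1, 2, 3}, s ≤ k}:
k:     0  1  2  3  4  5  6  7  8  9 10 11
g(k):  0  1  2  3  0  1  2  3  0  1  2  3
The P-positions (g = 0) in 0..11 are 0, 4, 8.

0, 4, 8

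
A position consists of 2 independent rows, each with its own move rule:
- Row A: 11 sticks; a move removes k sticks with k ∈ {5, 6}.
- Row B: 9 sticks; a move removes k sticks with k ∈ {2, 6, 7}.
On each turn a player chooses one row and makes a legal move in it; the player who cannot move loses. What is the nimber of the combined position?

0

Build the Grundy sequence for row A with g(k) = mex{g(k−s) : s ∈ {5, 6}, s ≤ k}:
k:     0  1  2  3  4  5  6  7  8  9 10 11
g(k):  0  0  0  0  0  1  1  1  1  1  2  0
So g(11) = 0.
Build the Grundy sequence for row B with g(k) = mex{g(k−s) : s ∈ {2, 6, 7}, s ≤ k}:
k:     0  1  2  3  4  5  6  7  8  9
g(k):  0  0  1  1  0  0  1  1  2  0
So g(9) = 0.
By the Sprague-Grundy theorem, the Grundy value of a sum of independent games is the XOR of the component values.
Combined value = 0 ⊕ 0 = 0.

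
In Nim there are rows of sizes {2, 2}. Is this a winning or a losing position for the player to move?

Losing position

Compute the nim-sum pairwise:
2 ⊕ 2 = 0
The nim-sum is 0, so this is a P-position: the player to move is in a losing position under optimal play.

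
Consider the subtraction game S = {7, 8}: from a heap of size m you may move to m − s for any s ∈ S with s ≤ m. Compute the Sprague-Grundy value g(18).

Compute g(0), g(1), … for moves {7, 8}:
k:     0  1  2  3  4  5  6  7  8  9 10 11 12 13 14 15 16 17 18
g(k):  0  0  0  0  0  0  0  1  1  1  1  1  1  1  2  0  0  0  0
So g(18) = 0.

0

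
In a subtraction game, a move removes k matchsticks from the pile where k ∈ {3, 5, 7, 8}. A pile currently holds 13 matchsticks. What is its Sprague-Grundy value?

Build the Grundy sequence with g(k) = mex{g(k−s) : s ∈ {3, 5, 7, 8}, s ≤ k}:
g(0) = mex{} = 0
g(1) = mex{} = 0
g(2) = mex{} = 0
g(3) = mex{0} = 1
g(4) = mex{0} = 1
g(5) = mex{0} = 1
g(6) = mex{0,1} = 2
g(7) = mex{0,1} = 2
g(8) = mex{0,1} = 2
g(9) = mex{0,1,2} = 3
g(10) = mex{0,1,2} = 3
g(11) = mex{1,2} = 0
g(12) = mex{1,2,3} = 0
g(13) = mex{1,2,3} = 0
So g(13) = 0.

0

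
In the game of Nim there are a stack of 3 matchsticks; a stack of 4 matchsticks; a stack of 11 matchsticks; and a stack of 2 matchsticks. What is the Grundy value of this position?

Compute the nim-sum pairwise:
3 ^ 4 = 7
7 ^ 11 = 12
12 ^ 2 = 14

14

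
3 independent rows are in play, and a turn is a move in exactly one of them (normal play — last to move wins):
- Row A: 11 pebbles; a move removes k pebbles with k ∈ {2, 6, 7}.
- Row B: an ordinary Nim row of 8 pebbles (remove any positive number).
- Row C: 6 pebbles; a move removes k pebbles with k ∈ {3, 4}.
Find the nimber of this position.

Grundy values for row A (subtraction set {2, 6, 7}):
g(0) = mex{} = 0
g(1) = mex{} = 0
g(2) = mex{0} = 1
g(3) = mex{0} = 1
g(4) = mex{1} = 0
g(5) = mex{1} = 0
g(6) = mex{0} = 1
g(7) = mex{0} = 1
g(8) = mex{0,1} = 2
g(9) = mex{1} = 0
g(10) = mex{0,1,2} = 3
g(11) = mex{0} = 1
So g(11) = 1.
Row B is a plain Nim row of size 8, so its Grundy value is 8.
Grundy values for row C (subtraction set {3, 4}):
k:     0  1  2  3  4  5  6
g(k):  0  0  0  1  1  1  2
So g(6) = 2.
The value of a disjunctive sum is the nim-sum of the parts.
Combined value = 1 ⊕ 8 ⊕ 2 = 11.

11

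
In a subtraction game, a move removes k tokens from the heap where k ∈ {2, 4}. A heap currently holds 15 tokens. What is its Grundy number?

1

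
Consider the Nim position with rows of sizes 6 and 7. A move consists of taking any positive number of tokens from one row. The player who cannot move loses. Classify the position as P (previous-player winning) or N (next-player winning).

Compute the nim-sum pairwise:
6 ^ 7 = 1
The nim-sum is 1 ≠ 0, so this is an N-position: the player to move can win.

N-position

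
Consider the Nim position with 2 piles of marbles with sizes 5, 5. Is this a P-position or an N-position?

Write each in binary and XOR column by column:
  101  (5)
  101  (5)
  ---
  000  (0)
The nim-sum is 0, so this is a P-position: the player to move is in a losing position under optimal play.

P-position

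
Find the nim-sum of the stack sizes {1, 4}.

5

Write each in binary and XOR column by column:
  001  (1)
  100  (4)
  ---
  101  (5)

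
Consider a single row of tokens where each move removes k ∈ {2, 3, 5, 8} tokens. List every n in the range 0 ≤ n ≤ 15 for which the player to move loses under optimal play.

0, 1, 7, 11

Compute g(0), g(1), … for moves {2, 3, 5, 8}:
k:     0  1  2  3  4  5  6  7  8  9 10 11 12 13 14 15
g(k):  0  0  1  1  2  2  3  0  4  1  3  0  4  1  2  2
The P-positions (g = 0) in 0..15 are 0, 1, 7, 11.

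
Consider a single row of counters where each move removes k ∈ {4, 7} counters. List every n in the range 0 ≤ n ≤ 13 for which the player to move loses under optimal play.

0, 1, 2, 3, 11, 12, 13

Compute g(0), g(1), … for moves {4, 7}:
g(0) = mex{} = 0
g(1) = mex{} = 0
g(2) = mex{} = 0
g(3) = mex{} = 0
g(4) = mex{0} = 1
g(5) = mex{0} = 1
g(6) = mex{0} = 1
g(7) = mex{0} = 1
g(8) = mex{0,1} = 2
g(9) = mex{0,1} = 2
g(10) = mex{0,1} = 2
g(11) = mex{1} = 0
g(12) = mex{1,2} = 0
g(13) = mex{1,2} = 0
The P-positions (g = 0) in 0..13 are 0, 1, 2, 3, 11, 12, 13.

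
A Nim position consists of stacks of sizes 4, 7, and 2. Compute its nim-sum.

Write each in binary and XOR column by column:
  100  (4)
  111  (7)
  010  (2)
  ---
  001  (1)

1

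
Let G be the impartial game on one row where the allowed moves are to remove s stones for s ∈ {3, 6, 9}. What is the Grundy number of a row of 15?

1

Build the Grundy sequence with g(k) = mex{g(k−s) : s ∈ {3, 6, 9}, s ≤ k}:
k:     0  1  2  3  4  5  6  7  8  9 10 11 12 13 14 15
g(k):  0  0  0  1  1  1  2  2  2  3  3  3  0  0  0  1
So g(15) = 1.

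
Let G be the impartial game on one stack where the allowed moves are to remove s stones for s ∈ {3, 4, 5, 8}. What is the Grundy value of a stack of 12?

Grundy values for subtraction set {3, 4, 5, 8}:
k:     0  1  2  3  4  5  6  7  8  9 10 11 12
g(k):  0  0  0  1  1  1  2  2  2  3  3  0  0
So g(12) = 0.

0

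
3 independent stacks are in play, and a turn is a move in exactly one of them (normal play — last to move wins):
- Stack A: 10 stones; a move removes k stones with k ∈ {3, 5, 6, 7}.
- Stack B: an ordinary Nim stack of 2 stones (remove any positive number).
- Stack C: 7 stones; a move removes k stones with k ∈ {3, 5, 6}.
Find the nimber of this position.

0

Grundy values for stack A (subtraction set {3, 5, 6, 7}):
g(0) = mex{} = 0
g(1) = mex{} = 0
g(2) = mex{} = 0
g(3) = mex{0} = 1
g(4) = mex{0} = 1
g(5) = mex{0} = 1
g(6) = mex{0,1} = 2
g(7) = mex{0,1} = 2
g(8) = mex{0,1} = 2
g(9) = mex{0,1,2} = 3
g(10) = mex{1,2} = 0
So g(10) = 0.
Stack B is a plain Nim stack of size 2, so its Grundy value is 2.
Grundy values for stack C (subtraction set {3, 5, 6}):
k:     0  1  2  3  4  5  6  7
g(k):  0  0  0  1  1  1  2  2
So g(7) = 2.
By the Sprague-Grundy theorem, the Grundy value of a sum of independent games is the XOR of the component values.
Combined value = 0 XOR 2 XOR 2 = 0.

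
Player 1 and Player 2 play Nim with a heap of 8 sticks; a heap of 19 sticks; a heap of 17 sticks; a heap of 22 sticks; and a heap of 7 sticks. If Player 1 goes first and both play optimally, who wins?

Player 1 wins

In binary:
  01000  (8)
  10011  (19)
  10001  (17)
  10110  (22)
  00111  (7)
  -----
  11011  (27)
The nim-sum is 27 ≠ 0, so this is an N-position: the player to move can win; Player 1 has a winning move.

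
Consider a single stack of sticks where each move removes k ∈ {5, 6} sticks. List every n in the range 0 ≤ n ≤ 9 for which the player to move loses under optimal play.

Compute g(0), g(1), … for moves {5, 6}:
g(0) = mex{} = 0
g(1) = mex{} = 0
g(2) = mex{} = 0
g(3) = mex{} = 0
g(4) = mex{} = 0
g(5) = mex{0} = 1
g(6) = mex{0} = 1
g(7) = mex{0} = 1
g(8) = mex{0} = 1
g(9) = mex{0} = 1
The P-positions (g = 0) in 0..9 are 0, 1, 2, 3, 4.

0, 1, 2, 3, 4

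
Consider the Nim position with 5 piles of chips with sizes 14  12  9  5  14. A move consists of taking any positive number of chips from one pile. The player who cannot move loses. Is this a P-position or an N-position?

Compute the nim-sum pairwise:
14 ⊕ 12 = 2
2 ⊕ 9 = 11
11 ⊕ 5 = 14
14 ⊕ 14 = 0
The nim-sum is 0, so this is a P-position: the player to move is in a losing position under optimal play.

P-position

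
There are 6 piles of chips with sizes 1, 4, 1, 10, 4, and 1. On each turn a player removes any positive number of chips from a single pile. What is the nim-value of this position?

11

Bitwise XOR of the heap sizes:
  0001  (1)
  0100  (4)
  0001  (1)
  1010  (10)
  0100  (4)
  0001  (1)
  ----
  1011  (11)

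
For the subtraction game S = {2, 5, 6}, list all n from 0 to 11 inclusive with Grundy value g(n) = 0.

Grundy values for subtraction set {2, 5, 6}:
k:     0  1  2  3  4  5  6  7  8  9 10 11
g(k):  0  0  1  1  0  2  1  3  0  2  1  0
The P-positions (g = 0) in 0..11 are 0, 1, 4, 8, 11.

0, 1, 4, 8, 11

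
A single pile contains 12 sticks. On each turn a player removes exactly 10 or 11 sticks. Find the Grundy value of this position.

1

Build the Grundy sequence with g(k) = mex{g(k−s) : s ∈ {10, 11}, s ≤ k}:
k:     0  1  2  3  4  5  6  7  8  9 10 11 12
g(k):  0  0  0  0  0  0  0  0  0  0  1  1  1
So g(12) = 1.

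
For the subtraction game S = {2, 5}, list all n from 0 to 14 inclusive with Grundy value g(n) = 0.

0, 1, 4, 7, 8, 11, 14

Grundy values for subtraction set {2, 5}:
k:     0  1  2  3  4  5  6  7  8  9 10 11 12 13 14
g(k):  0  0  1  1  0  2  1  0  0  1  1  0  2  1  0
The P-positions (g = 0) in 0..14 are 0, 1, 4, 7, 8, 11, 14.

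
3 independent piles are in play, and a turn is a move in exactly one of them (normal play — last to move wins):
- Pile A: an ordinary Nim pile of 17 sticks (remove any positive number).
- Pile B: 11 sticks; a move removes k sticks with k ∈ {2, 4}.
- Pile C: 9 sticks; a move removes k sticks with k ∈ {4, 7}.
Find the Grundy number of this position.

Pile A is a plain Nim pile of size 17, so its Grundy value is 17.
Build the Grundy sequence for pile B with g(k) = mex{g(k−s) : s ∈ {2, 4}, s ≤ k}:
g(0) = mex{} = 0
g(1) = mex{} = 0
g(2) = mex{0} = 1
g(3) = mex{0} = 1
g(4) = mex{0,1} = 2
g(5) = mex{0,1} = 2
g(6) = mex{1,2} = 0
g(7) = mex{1,2} = 0
g(8) = mex{0,2} = 1
g(9) = mex{0,2} = 1
g(10) = mex{0,1} = 2
g(11) = mex{0,1} = 2
So g(11) = 2.
Grundy values for pile C (subtraction set {4, 7}):
g(0) = mex{} = 0
g(1) = mex{} = 0
g(2) = mex{} = 0
g(3) = mex{} = 0
g(4) = mex{0} = 1
g(5) = mex{0} = 1
g(6) = mex{0} = 1
g(7) = mex{0} = 1
g(8) = mex{0,1} = 2
g(9) = mex{0,1} = 2
So g(9) = 2.
The value of a disjunctive sum is the nim-sum of the parts.
Combined value = 17 XOR 2 XOR 2 = 17.

17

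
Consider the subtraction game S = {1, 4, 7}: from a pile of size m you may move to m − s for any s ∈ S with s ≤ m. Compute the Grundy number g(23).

Compute g(0), g(1), … for moves {1, 4, 7}:
k:     0  1  2  3  4  5  6  7  8  9 10 11 12 13 14 15 16 17 18 19 20 21 22 23
g(k):  0  1  0  1  2  0  1  2  0  1  0  1  2  0  1  2  0  1  0  1  2  0  1  2
So g(23) = 2.

2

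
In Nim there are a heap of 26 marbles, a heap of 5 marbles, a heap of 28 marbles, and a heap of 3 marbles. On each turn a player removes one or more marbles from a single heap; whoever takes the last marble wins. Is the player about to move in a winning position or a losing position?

Compute the nim-sum pairwise:
26 ⊕ 5 = 31
31 ⊕ 28 = 3
3 ⊕ 3 = 0
The nim-sum is 0, so this is a P-position: the player to move is in a losing position under optimal play.

Losing position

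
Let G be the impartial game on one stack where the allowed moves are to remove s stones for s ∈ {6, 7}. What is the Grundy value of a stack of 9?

1

Build the Grundy sequence with g(k) = mex{g(k−s) : s ∈ {6, 7}, s ≤ k}:
k:     0  1  2  3  4  5  6  7  8  9
g(k):  0  0  0  0  0  0  1  1  1  1
So g(9) = 1.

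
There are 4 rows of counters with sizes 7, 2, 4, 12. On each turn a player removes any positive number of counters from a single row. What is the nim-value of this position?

13

Nim-sum: 7 ^ 2 ^ 4 ^ 12 = 13.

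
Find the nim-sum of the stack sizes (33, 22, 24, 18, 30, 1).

34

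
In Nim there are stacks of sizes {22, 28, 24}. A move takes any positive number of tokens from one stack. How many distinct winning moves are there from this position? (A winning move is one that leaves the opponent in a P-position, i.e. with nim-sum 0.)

3

Write each in binary and XOR column by column:
  10110  (22)
  11100  (28)
  11000  (24)
  -----
  10010  (18)
The overall nim-sum is X = 18. A stack of size p has a winning move iff p XOR X < p (reduce it to p XOR X).
  22: 22 XOR 18 = 4 < 22 — winning move (to 4).
  28: 28 XOR 18 = 14 < 28 — winning move (to 14).
  24: 24 XOR 18 = 10 < 24 — winning move (to 10).
That gives 3 winning moves.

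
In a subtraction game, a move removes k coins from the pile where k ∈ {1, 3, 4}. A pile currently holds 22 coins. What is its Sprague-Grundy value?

Compute g(0), g(1), … for moves {1, 3, 4}:
k:     0  1  2  3  4  5  6  7  8  9 10 11 12 13 14 15 16 17 18 19 20 21 22
g(k):  0  1  0  1  2  3  2  0  1  0  1  2  3  2  0  1  0  1  2  3  2  0  1
So g(22) = 1.

1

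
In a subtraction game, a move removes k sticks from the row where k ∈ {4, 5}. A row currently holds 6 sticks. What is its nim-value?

Compute g(0), g(1), … for moves {4, 5}:
g(0) = mex{} = 0
g(1) = mex{} = 0
g(2) = mex{} = 0
g(3) = mex{} = 0
g(4) = mex{0} = 1
g(5) = mex{0} = 1
g(6) = mex{0} = 1
So g(6) = 1.

1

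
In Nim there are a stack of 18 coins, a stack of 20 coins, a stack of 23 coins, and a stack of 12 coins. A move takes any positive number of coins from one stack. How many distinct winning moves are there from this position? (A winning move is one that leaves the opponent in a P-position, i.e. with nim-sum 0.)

3

Nim-sum: 18 ⊕ 20 ⊕ 23 ⊕ 12 = 29.
The overall nim-sum is X = 29. A stack of size p has a winning move iff p XOR X < p (reduce it to p XOR X).
  18: 18 XOR 29 = 15 < 18 — winning move (to 15).
  20: 20 XOR 29 = 9 < 20 — winning move (to 9).
  23: 23 XOR 29 = 10 < 23 — winning move (to 10).
  12: 12 XOR 29 = 17 ≥ 12 — no move.
That gives 3 winning moves.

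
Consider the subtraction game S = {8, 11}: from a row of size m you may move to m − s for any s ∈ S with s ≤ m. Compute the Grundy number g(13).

1

Build the Grundy sequence with g(k) = mex{g(k−s) : s ∈ {8, 11}, s ≤ k}:
g(0) = mex{} = 0
g(1) = mex{} = 0
g(2) = mex{} = 0
g(3) = mex{} = 0
g(4) = mex{} = 0
g(5) = mex{} = 0
g(6) = mex{} = 0
g(7) = mex{} = 0
g(8) = mex{0} = 1
g(9) = mex{0} = 1
g(10) = mex{0} = 1
g(11) = mex{0} = 1
g(12) = mex{0} = 1
g(13) = mex{0} = 1
So g(13) = 1.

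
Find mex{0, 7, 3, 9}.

0 is in the set but 1 is not, so the mex is 1.

1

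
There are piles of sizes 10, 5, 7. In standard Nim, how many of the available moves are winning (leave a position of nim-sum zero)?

Nim-sum: 10 ^ 5 ^ 7 = 8.
The overall nim-sum is X = 8. A pile of size p has a winning move iff p XOR X < p (reduce it to p XOR X).
  10: 10 XOR 8 = 2 < 10 — winning move (to 2).
  5: 5 XOR 8 = 13 ≥ 5 — no move.
  7: 7 XOR 8 = 15 ≥ 7 — no move.
That gives 1 winning move.

1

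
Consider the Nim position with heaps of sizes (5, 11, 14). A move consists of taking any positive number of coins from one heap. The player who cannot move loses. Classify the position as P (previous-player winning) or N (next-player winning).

Nim-sum: 5 ^ 11 ^ 14 = 0.
The nim-sum is 0, so this is a P-position: the player to move is in a losing position under optimal play.

P-position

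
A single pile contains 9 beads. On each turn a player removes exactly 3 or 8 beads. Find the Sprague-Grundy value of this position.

1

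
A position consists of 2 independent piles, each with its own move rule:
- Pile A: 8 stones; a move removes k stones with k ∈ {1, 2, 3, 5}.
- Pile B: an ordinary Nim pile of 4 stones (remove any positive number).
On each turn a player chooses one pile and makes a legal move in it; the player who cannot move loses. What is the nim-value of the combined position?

4

Build the Grundy sequence for pile A with g(k) = mex{g(k−s) : s ∈ {1, 2, 3, 5}, s ≤ k}:
k:     0  1  2  3  4  5  6  7  8
g(k):  0  1  2  3  0  1  2  3  0
So g(8) = 0.
Pile B is a plain Nim pile of size 4, so its Grundy value is 4.
By the Sprague-Grundy theorem, the Grundy value of a sum of independent games is the XOR of the component values.
Combined value = 0 ⊕ 4 = 4.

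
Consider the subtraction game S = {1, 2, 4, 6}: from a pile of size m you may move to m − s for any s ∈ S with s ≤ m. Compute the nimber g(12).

1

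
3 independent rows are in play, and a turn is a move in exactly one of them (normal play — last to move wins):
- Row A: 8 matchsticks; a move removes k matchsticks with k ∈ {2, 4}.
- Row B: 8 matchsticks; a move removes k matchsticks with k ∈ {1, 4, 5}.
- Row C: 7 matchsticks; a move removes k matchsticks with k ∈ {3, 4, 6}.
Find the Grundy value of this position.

For row A, compute g(0), g(1), … with moves {2, 4}:
g(0) = mex{} = 0
g(1) = mex{} = 0
g(2) = mex{0} = 1
g(3) = mex{0} = 1
g(4) = mex{0,1} = 2
g(5) = mex{0,1} = 2
g(6) = mex{1,2} = 0
g(7) = mex{1,2} = 0
g(8) = mex{0,2} = 1
So g(8) = 1.
For row B, compute g(0), g(1), … with moves {1, 4, 5}:
k:     0  1  2  3  4  5  6  7  8
g(k):  0  1  0  1  2  3  2  3  0
So g(8) = 0.
For row C, compute g(0), g(1), … with moves {3, 4, 6}:
g(0) = mex{} = 0
g(1) = mex{} = 0
g(2) = mex{} = 0
g(3) = mex{0} = 1
g(4) = mex{0} = 1
g(5) = mex{0} = 1
g(6) = mex{0,1} = 2
g(7) = mex{0,1} = 2
So g(7) = 2.
By the Sprague-Grundy theorem, the Grundy value of a sum of independent games is the XOR of the component values.
Combined value = 1 ⊕ 0 ⊕ 2 = 3.

3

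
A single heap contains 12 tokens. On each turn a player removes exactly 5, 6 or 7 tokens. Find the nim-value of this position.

0

Compute g(0), g(1), … for moves {5, 6, 7}:
g(0) = mex{} = 0
g(1) = mex{} = 0
g(2) = mex{} = 0
g(3) = mex{} = 0
g(4) = mex{} = 0
g(5) = mex{0} = 1
g(6) = mex{0} = 1
g(7) = mex{0} = 1
g(8) = mex{0} = 1
g(9) = mex{0} = 1
g(10) = mex{0,1} = 2
g(11) = mex{0,1} = 2
g(12) = mex{1} = 0
So g(12) = 0.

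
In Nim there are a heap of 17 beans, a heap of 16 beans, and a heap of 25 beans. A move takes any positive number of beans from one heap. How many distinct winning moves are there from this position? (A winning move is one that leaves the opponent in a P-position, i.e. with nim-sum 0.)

3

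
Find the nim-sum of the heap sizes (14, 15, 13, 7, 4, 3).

Bitwise XOR of the heap sizes:
  1110  (14)
  1111  (15)
  1101  (13)
  0111  (7)
  0100  (4)
  0011  (3)
  ----
  1100  (12)

12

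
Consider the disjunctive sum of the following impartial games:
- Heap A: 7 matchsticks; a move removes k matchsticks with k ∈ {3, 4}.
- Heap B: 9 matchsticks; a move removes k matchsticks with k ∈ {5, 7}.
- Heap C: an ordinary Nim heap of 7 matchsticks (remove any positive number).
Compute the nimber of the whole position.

6

Build the Grundy sequence for heap A with g(k) = mex{g(k−s) : s ∈ {3, 4}, s ≤ k}:
k:     0  1  2  3  4  5  6  7
g(k):  0  0  0  1  1  1  2  0
So g(7) = 0.
For heap B, compute g(0), g(1), … with moves {5, 7}:
k:     0  1  2  3  4  5  6  7  8  9
g(k):  0  0  0  0  0  1  1  1  1  1
So g(9) = 1.
Heap C is a plain Nim heap of size 7, so its Grundy value is 7.
By the Sprague-Grundy theorem, the Grundy value of a sum of independent games is the XOR of the component values.
Combined value = 0 XOR 1 XOR 7 = 6.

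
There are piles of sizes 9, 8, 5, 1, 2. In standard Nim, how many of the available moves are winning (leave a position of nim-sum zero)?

Nim-sum: 9 XOR 8 XOR 5 XOR 1 XOR 2 = 7.
The overall nim-sum is X = 7. A pile of size p has a winning move iff p XOR X < p (reduce it to p XOR X).
  9: 9 XOR 7 = 14 ≥ 9 — no move.
  8: 8 XOR 7 = 15 ≥ 8 — no move.
  5: 5 XOR 7 = 2 < 5 — winning move (to 2).
  1: 1 XOR 7 = 6 ≥ 1 — no move.
  2: 2 XOR 7 = 5 ≥ 2 — no move.
That gives 1 winning move.

1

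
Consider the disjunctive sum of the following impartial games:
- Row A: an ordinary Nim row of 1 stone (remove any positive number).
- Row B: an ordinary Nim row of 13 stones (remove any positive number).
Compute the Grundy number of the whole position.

12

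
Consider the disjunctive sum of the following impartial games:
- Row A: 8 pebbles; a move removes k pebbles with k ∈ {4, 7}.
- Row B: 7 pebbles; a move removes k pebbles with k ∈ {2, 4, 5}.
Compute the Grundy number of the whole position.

Grundy values for row A (subtraction set {4, 7}):
g(0) = mex{} = 0
g(1) = mex{} = 0
g(2) = mex{} = 0
g(3) = mex{} = 0
g(4) = mex{0} = 1
g(5) = mex{0} = 1
g(6) = mex{0} = 1
g(7) = mex{0} = 1
g(8) = mex{0,1} = 2
So g(8) = 2.
For row B, compute g(0), g(1), … with moves {2, 4, 5}:
g(0) = mex{} = 0
g(1) = mex{} = 0
g(2) = mex{0} = 1
g(3) = mex{0} = 1
g(4) = mex{0,1} = 2
g(5) = mex{0,1} = 2
g(6) = mex{0,1,2} = 3
g(7) = mex{1,2} = 0
So g(7) = 0.
By the Sprague-Grundy theorem, the Grundy value of a sum of independent games is the XOR of the component values.
Combined value = 2 ⊕ 0 = 2.

2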